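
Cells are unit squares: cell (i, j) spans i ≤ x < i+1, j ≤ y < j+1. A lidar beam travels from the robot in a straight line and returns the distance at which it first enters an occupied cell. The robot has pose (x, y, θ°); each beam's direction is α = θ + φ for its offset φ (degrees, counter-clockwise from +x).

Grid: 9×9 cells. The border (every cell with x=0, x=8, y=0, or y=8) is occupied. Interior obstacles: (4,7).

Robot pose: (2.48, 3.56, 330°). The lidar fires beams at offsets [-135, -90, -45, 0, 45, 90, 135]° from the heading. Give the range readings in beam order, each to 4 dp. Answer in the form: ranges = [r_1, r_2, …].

ranges = [1.5322, 2.9560, 2.6503, 5.1200, 5.7147, 3.9722, 4.5966]

beam 1: φ=-135°, α=195°
  direction (-0.9659, -0.2588); cell (2,3); t to first gridline: x 0.4969, y 2.1637 (then +1.0353 / +3.8637)
    (1,3) via x @ 0.4969
    (0,3) via x @ 1.5322  # hit
  → r_1 = 1.5322
beam 2: φ=-90°, α=240°
  direction (-0.5000, -0.8660); cell (2,3); t to first gridline: x 0.9600, y 0.6466 (then +2.0000 / +1.1547)
    (2,2) via y @ 0.6466
    (1,2) via x @ 0.9600
    (1,1) via y @ 1.8013
    (1,0) via y @ 2.9560  # hit
  → r_2 = 2.9560
beam 3: φ=-45°, α=285°
  direction (0.2588, -0.9659); cell (2,3); t to first gridline: x 2.0091, y 0.5798 (then +3.8637 / +1.0353)
    (2,2) via y @ 0.5798
    (2,1) via y @ 1.6150
    (3,1) via x @ 2.0091
    (3,0) via y @ 2.6503  # hit
  → r_3 = 2.6503
beam 4: φ=0°, α=330°
  direction (0.8660, -0.5000); cell (2,3); t to first gridline: x 0.6004, y 1.1200 (then +1.1547 / +2.0000)
    (3,3) via x @ 0.6004
    (3,2) via y @ 1.1200
    (4,2) via x @ 1.7551
    (5,2) via x @ 2.9098
    (5,1) via y @ 3.1200
    (6,1) via x @ 4.0645
    (6,0) via y @ 5.1200  # hit
  → r_4 = 5.1200
beam 5: φ=45°, α=15°
  direction (0.9659, 0.2588); cell (2,3); t to first gridline: x 0.5383, y 1.7000 (then +1.0353 / +3.8637)
    (3,3) via x @ 0.5383
    (4,3) via x @ 1.5736
    (4,4) via y @ 1.7000
    (5,4) via x @ 2.6089
    (6,4) via x @ 3.6442
    (7,4) via x @ 4.6794
    (7,5) via y @ 5.5637
    (8,5) via x @ 5.7147  # hit
  → r_5 = 5.7147
beam 6: φ=90°, α=60°
  direction (0.5000, 0.8660); cell (2,3); t to first gridline: x 1.0400, y 0.5081 (then +2.0000 / +1.1547)
    (2,4) via y @ 0.5081
    (3,4) via x @ 1.0400
    (3,5) via y @ 1.6628
    (3,6) via y @ 2.8175
    (4,6) via x @ 3.0400
    (4,7) via y @ 3.9722  # hit
  → r_6 = 3.9722
beam 7: φ=135°, α=105°
  direction (-0.2588, 0.9659); cell (2,3); t to first gridline: x 1.8546, y 0.4555 (then +3.8637 / +1.0353)
    (2,4) via y @ 0.4555
    (2,5) via y @ 1.4908
    (1,5) via x @ 1.8546
    (1,6) via y @ 2.5261
    (1,7) via y @ 3.5614
    (1,8) via y @ 4.5966  # hit
  → r_7 = 4.5966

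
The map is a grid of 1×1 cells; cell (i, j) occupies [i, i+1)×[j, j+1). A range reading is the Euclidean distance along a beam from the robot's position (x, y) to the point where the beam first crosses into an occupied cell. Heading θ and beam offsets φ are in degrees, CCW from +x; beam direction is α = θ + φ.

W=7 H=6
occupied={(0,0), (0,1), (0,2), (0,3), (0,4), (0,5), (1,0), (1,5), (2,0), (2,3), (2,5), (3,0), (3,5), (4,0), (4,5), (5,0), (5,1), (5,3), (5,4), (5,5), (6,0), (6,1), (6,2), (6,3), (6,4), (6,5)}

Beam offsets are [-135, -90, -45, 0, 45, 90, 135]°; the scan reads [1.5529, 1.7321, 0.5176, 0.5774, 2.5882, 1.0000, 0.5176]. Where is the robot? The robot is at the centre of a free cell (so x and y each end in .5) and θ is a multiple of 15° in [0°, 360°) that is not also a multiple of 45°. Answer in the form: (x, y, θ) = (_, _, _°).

Candidates: 16 free-cell centres × 16 headings = 256 poses. Raycast each; keep the one whose scan matches to 4 dp.
  (2.5, 4.5, 195°): beam 1 = 0.5774 ≠ 1.5529 ✗
  (2.5, 1.5, 120°): beam 1 = 1.9319 ≠ 1.5529 ✗
  (4.5, 4.5, 255°): beam 1 = 0.5774 ≠ 1.5529 ✗
  (4.5, 3.5, 255°): beam 1 = 1.7321 ≠ 1.5529 ✗
  (2.5, 4.5, 285°): beam 1 = 1.0000 ≠ 1.5529 ✗
  …
  (2.5, 4.5, 300°): r_1=1.5529, r_2=1.7321, r_3=0.5176, r_4=0.5774, r_5=2.5882, r_6=1.0000, r_7=0.5176 — all match ✓
Unique over the lattice → pose = (2.5, 4.5, 300°).

(x, y, θ) = (2.5, 4.5, 300°)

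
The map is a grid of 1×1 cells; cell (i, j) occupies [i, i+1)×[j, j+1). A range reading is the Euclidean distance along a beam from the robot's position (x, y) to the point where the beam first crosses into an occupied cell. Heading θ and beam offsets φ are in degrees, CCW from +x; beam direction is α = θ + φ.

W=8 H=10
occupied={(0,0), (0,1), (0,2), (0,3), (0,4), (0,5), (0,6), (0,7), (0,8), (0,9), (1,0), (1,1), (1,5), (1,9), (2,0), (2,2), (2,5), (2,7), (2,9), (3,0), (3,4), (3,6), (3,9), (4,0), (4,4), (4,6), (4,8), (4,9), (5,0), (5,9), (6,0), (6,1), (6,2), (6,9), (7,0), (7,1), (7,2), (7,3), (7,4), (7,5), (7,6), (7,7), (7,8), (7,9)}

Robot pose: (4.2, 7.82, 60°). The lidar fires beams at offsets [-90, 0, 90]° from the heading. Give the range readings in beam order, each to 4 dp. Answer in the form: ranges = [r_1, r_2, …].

ranges = [3.2332, 0.2078, 2.3600]

beam 1: φ=-90°, α=330°
  cosα=0.8660 sinα=-0.5000 | (4,7) | tMaxX 0.9238 tMaxY 1.6400 | tΔX 1.1547 tΔY 2.0000
    t=0.9238 [x] (5,7)
    t=1.6400 [y] (5,6)
    t=2.0785 [x] (6,6)
    t=3.2332 [x] (7,6) — stop
  → r_1 = 3.2332
beam 2: φ=0°, α=60°
  cosα=0.5000 sinα=0.8660 | (4,7) | tMaxX 1.6000 tMaxY 0.2078 | tΔX 2.0000 tΔY 1.1547
    t=0.2078 [y] (4,8) — stop
  → r_2 = 0.2078
beam 3: φ=90°, α=150°
  cosα=-0.8660 sinα=0.5000 | (4,7) | tMaxX 0.2309 tMaxY 0.3600 | tΔX 1.1547 tΔY 2.0000
    t=0.2309 [x] (3,7)
    t=0.3600 [y] (3,8)
    t=1.3856 [x] (2,8)
    t=2.3600 [y] (2,9) — stop
  → r_3 = 2.3600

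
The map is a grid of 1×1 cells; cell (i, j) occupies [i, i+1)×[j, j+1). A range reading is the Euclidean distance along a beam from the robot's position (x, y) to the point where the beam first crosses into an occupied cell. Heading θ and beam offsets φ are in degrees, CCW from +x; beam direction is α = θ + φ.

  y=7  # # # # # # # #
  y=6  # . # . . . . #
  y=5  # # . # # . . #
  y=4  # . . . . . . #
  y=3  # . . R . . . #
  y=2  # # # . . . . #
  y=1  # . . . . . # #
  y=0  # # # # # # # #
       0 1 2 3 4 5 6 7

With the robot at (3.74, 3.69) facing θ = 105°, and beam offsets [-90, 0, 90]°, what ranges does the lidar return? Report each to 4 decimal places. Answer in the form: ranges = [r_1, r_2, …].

beam 1: φ=-90°, α=15°
  dir = (cos 15°, sin 15°) = (0.9659, 0.2588); from cell (3,3)
  next x-line at t=0.2692, next y-line at t=1.1977; Δt_x=1.0353, Δt_y=3.8637
    x: enter (4,3) at t=0.2692
    y: enter (4,4) at t=1.1977
    x: enter (5,4) at t=1.3044
    x: enter (6,4) at t=2.3397
    x: enter (7,4) at t=3.3750 ← occupied
  → r_1 = 3.3750
beam 2: φ=0°, α=105°
  dir = (cos 105°, sin 105°) = (-0.2588, 0.9659); from cell (3,3)
  next x-line at t=2.8591, next y-line at t=0.3209; Δt_x=3.8637, Δt_y=1.0353
    y: enter (3,4) at t=0.3209
    y: enter (3,5) at t=1.3562 ← occupied
  → r_2 = 1.3562
beam 3: φ=90°, α=195°
  dir = (cos 195°, sin 195°) = (-0.9659, -0.2588); from cell (3,3)
  next x-line at t=0.7661, next y-line at t=2.6660; Δt_x=1.0353, Δt_y=3.8637
    x: enter (2,3) at t=0.7661
    x: enter (1,3) at t=1.8014
    y: enter (1,2) at t=2.6660 ← occupied
  → r_3 = 2.6660

ranges = [3.3750, 1.3562, 2.6660]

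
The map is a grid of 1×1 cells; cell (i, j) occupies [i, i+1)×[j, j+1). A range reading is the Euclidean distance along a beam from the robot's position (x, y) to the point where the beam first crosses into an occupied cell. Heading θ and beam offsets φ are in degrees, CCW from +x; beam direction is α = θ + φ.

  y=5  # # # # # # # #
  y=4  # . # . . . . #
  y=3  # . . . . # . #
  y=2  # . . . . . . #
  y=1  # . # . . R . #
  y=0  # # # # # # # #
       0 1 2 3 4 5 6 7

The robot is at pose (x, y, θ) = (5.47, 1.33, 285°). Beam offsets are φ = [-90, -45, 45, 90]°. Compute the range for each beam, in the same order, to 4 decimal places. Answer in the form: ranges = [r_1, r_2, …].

beam 1: φ=-90°, α=195°
  cosα=-0.9659 sinα=-0.2588 | (5,1) | tMaxX 0.4866 tMaxY 1.2750 | tΔX 1.0353 tΔY 3.8637
    t=0.4866 [x] (4,1)
    t=1.2750 [y] (4,0) — stop
  → r_1 = 1.2750
beam 2: φ=-45°, α=240°
  cosα=-0.5000 sinα=-0.8660 | (5,1) | tMaxX 0.9400 tMaxY 0.3811 | tΔX 2.0000 tΔY 1.1547
    t=0.3811 [y] (5,0) — stop
  → r_2 = 0.3811
beam 3: φ=45°, α=330°
  cosα=0.8660 sinα=-0.5000 | (5,1) | tMaxX 0.6120 tMaxY 0.6600 | tΔX 1.1547 tΔY 2.0000
    t=0.6120 [x] (6,1)
    t=0.6600 [y] (6,0) — stop
  → r_3 = 0.6600
beam 4: φ=90°, α=15°
  cosα=0.9659 sinα=0.2588 | (5,1) | tMaxX 0.5487 tMaxY 2.5887 | tΔX 1.0353 tΔY 3.8637
    t=0.5487 [x] (6,1)
    t=1.5840 [x] (7,1) — stop
  → r_4 = 1.5840

ranges = [1.2750, 0.3811, 0.6600, 1.5840]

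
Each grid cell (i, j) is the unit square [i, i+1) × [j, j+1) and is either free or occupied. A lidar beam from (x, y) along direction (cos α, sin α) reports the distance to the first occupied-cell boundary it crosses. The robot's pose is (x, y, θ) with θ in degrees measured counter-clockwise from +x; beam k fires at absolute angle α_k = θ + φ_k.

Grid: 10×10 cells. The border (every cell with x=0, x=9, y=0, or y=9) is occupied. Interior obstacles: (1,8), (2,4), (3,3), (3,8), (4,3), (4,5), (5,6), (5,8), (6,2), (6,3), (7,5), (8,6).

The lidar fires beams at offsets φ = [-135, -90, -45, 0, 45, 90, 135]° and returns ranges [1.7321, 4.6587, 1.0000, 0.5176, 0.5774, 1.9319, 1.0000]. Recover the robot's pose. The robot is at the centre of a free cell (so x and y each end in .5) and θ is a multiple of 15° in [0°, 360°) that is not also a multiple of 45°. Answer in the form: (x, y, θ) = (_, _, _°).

(x, y, θ) = (5.5, 1.5, 255°)

Enumerate (i+0.5, j+0.5, θ) over the 52 free cells and 16 admissible headings. For each, cast all 7 beams and compare to the given ranges.
  (5.5, 3.5, 285°): beam 1 = 0.5774 ≠ 1.7321 ✗
  (6.5, 8.5, 210°): beam 1 = 0.5176 ≠ 1.7321 ✗
  (5.5, 1.5, 195°): beam 1 = 1.0000 ≠ 1.7321 ✗
  (1.5, 2.5, 150°): beam 1 = 1.9319 ≠ 1.7321 ✗
  …
  (5.5, 1.5, 255°): r_1=1.7321, r_2=4.6587, r_3=1.0000, r_4=0.5176, r_5=0.5774, r_6=1.9319, r_7=1.0000 — all match ✓
Unique over the lattice → pose = (5.5, 1.5, 255°).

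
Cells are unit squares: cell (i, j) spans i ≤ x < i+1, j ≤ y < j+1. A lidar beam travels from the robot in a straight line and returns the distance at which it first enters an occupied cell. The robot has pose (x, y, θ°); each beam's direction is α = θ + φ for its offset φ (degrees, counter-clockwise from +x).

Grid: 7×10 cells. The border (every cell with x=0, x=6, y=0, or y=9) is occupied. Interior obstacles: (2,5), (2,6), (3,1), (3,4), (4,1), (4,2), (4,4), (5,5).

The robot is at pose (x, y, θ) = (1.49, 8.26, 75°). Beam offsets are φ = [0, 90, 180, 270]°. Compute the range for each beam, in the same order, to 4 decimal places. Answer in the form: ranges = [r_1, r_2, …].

ranges = [0.7661, 0.5073, 1.8932, 4.6691]

beam 1: φ=0°, α=75°
  direction (0.2588, 0.9659); cell (1,8); t to first gridline: x 1.9705, y 0.7661 (then +3.8637 / +1.0353)
    (1,9) via y @ 0.7661  # hit
  → r_1 = 0.7661
beam 2: φ=90°, α=165°
  direction (-0.9659, 0.2588); cell (1,8); t to first gridline: x 0.5073, y 2.8591 (then +1.0353 / +3.8637)
    (0,8) via x @ 0.5073  # hit
  → r_2 = 0.5073
beam 3: φ=180°, α=255°
  direction (-0.2588, -0.9659); cell (1,8); t to first gridline: x 1.8932, y 0.2692 (then +3.8637 / +1.0353)
    (1,7) via y @ 0.2692
    (1,6) via y @ 1.3044
    (0,6) via x @ 1.8932  # hit
  → r_3 = 1.8932
beam 4: φ=270°, α=345°
  direction (0.9659, -0.2588); cell (1,8); t to first gridline: x 0.5280, y 1.0046 (then +1.0353 / +3.8637)
    (2,8) via x @ 0.5280
    (2,7) via y @ 1.0046
    (3,7) via x @ 1.5633
    (4,7) via x @ 2.5985
    (5,7) via x @ 3.6338
    (6,7) via x @ 4.6691  # hit
  → r_4 = 4.6691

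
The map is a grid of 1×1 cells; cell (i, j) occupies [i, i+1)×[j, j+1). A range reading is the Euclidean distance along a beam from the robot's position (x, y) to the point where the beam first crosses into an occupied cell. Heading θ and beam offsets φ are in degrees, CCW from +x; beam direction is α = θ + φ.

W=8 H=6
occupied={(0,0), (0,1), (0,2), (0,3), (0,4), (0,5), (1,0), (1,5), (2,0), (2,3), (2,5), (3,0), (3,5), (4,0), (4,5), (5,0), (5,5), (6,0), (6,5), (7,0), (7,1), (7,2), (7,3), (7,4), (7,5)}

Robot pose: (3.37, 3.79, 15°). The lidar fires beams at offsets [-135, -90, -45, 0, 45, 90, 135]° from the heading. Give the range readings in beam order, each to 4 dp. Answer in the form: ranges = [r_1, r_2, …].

ranges = [0.7400, 2.8884, 4.1916, 3.7581, 1.3972, 1.2527, 2.4200]

beam 1: φ=-135°, α=240°
  dir = (cos 240°, sin 240°) = (-0.5000, -0.8660); from cell (3,3)
  next x-line at t=0.7400, next y-line at t=0.9122; Δt_x=2.0000, Δt_y=1.1547
    x: enter (2,3) at t=0.7400 ← occupied
  → r_1 = 0.7400
beam 2: φ=-90°, α=285°
  dir = (cos 285°, sin 285°) = (0.2588, -0.9659); from cell (3,3)
  next x-line at t=2.4341, next y-line at t=0.8179; Δt_x=3.8637, Δt_y=1.0353
    y: enter (3,2) at t=0.8179
    y: enter (3,1) at t=1.8531
    x: enter (4,1) at t=2.4341
    y: enter (4,0) at t=2.8884 ← occupied
  → r_2 = 2.8884
beam 3: φ=-45°, α=330°
  dir = (cos 330°, sin 330°) = (0.8660, -0.5000); from cell (3,3)
  next x-line at t=0.7275, next y-line at t=1.5800; Δt_x=1.1547, Δt_y=2.0000
    x: enter (4,3) at t=0.7275
    y: enter (4,2) at t=1.5800
    x: enter (5,2) at t=1.8822
    x: enter (6,2) at t=3.0369
    y: enter (6,1) at t=3.5800
    x: enter (7,1) at t=4.1916 ← occupied
  → r_3 = 4.1916
beam 4: φ=0°, α=15°
  dir = (cos 15°, sin 15°) = (0.9659, 0.2588); from cell (3,3)
  next x-line at t=0.6522, next y-line at t=0.8114; Δt_x=1.0353, Δt_y=3.8637
    x: enter (4,3) at t=0.6522
    y: enter (4,4) at t=0.8114
    x: enter (5,4) at t=1.6875
    x: enter (6,4) at t=2.7228
    x: enter (7,4) at t=3.7581 ← occupied
  → r_4 = 3.7581
beam 5: φ=45°, α=60°
  dir = (cos 60°, sin 60°) = (0.5000, 0.8660); from cell (3,3)
  next x-line at t=1.2600, next y-line at t=0.2425; Δt_x=2.0000, Δt_y=1.1547
    y: enter (3,4) at t=0.2425
    x: enter (4,4) at t=1.2600
    y: enter (4,5) at t=1.3972 ← occupied
  → r_5 = 1.3972
beam 6: φ=90°, α=105°
  dir = (cos 105°, sin 105°) = (-0.2588, 0.9659); from cell (3,3)
  next x-line at t=1.4296, next y-line at t=0.2174; Δt_x=3.8637, Δt_y=1.0353
    y: enter (3,4) at t=0.2174
    y: enter (3,5) at t=1.2527 ← occupied
  → r_6 = 1.2527
beam 7: φ=135°, α=150°
  dir = (cos 150°, sin 150°) = (-0.8660, 0.5000); from cell (3,3)
  next x-line at t=0.4272, next y-line at t=0.4200; Δt_x=1.1547, Δt_y=2.0000
    y: enter (3,4) at t=0.4200
    x: enter (2,4) at t=0.4272
    x: enter (1,4) at t=1.5819
    y: enter (1,5) at t=2.4200 ← occupied
  → r_7 = 2.4200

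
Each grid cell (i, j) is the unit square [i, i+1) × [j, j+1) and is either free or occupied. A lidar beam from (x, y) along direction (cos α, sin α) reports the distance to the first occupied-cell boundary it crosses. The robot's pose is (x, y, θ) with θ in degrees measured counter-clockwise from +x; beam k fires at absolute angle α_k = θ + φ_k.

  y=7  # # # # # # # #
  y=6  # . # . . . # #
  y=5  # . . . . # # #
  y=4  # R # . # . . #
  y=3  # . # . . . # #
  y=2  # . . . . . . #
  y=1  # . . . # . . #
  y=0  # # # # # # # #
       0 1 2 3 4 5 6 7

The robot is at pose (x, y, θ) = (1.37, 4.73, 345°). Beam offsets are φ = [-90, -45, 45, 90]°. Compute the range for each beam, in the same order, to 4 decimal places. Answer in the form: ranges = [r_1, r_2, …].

beam 1: φ=-90°, α=255°
  d=(-0.2588,-0.9659)  start (1,4)  tX=1.4296 tY=0.7558  stride 1/|dx|=3.8637 1/|dy|=1.0353
    cross y-line → (1,3), t=0.7558
    cross x-line → (0,3), t=1.4296 (wall)
  → r_1 = 1.4296
beam 2: φ=-45°, α=300°
  d=(0.5000,-0.8660)  start (1,4)  tX=1.2600 tY=0.8429  stride 1/|dx|=2.0000 1/|dy|=1.1547
    cross y-line → (1,3), t=0.8429
    cross x-line → (2,3), t=1.2600 (wall)
  → r_2 = 1.2600
beam 3: φ=45°, α=30°
  d=(0.8660,0.5000)  start (1,4)  tX=0.7275 tY=0.5400  stride 1/|dx|=1.1547 1/|dy|=2.0000
    cross y-line → (1,5), t=0.5400
    cross x-line → (2,5), t=0.7275
    cross x-line → (3,5), t=1.8822
    cross y-line → (3,6), t=2.5400
    cross x-line → (4,6), t=3.0369
    cross x-line → (5,6), t=4.1916
    cross y-line → (5,7), t=4.5400 (wall)
  → r_3 = 4.5400
beam 4: φ=90°, α=75°
  d=(0.2588,0.9659)  start (1,4)  tX=2.4341 tY=0.2795  stride 1/|dx|=3.8637 1/|dy|=1.0353
    cross y-line → (1,5), t=0.2795
    cross y-line → (1,6), t=1.3148
    cross y-line → (1,7), t=2.3501 (wall)
  → r_4 = 2.3501

ranges = [1.4296, 1.2600, 4.5400, 2.3501]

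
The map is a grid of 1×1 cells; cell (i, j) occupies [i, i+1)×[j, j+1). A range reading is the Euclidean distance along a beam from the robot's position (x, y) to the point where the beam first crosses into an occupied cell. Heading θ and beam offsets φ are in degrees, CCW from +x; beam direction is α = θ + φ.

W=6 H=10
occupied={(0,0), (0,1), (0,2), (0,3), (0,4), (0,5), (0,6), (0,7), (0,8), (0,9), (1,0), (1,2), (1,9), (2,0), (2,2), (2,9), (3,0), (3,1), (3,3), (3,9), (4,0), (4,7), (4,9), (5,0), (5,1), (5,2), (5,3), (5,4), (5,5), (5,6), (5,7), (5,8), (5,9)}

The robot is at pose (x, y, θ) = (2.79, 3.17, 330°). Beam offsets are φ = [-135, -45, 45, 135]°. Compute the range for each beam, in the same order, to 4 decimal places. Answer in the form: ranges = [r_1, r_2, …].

ranges = [0.6568, 0.1760, 0.2174, 6.0357]

beam 1: φ=-135°, α=195°
  dir = (cos 195°, sin 195°) = (-0.9659, -0.2588); from cell (2,3)
  next x-line at t=0.8179, next y-line at t=0.6568; Δt_x=1.0353, Δt_y=3.8637
    y: enter (2,2) at t=0.6568 ← occupied
  → r_1 = 0.6568
beam 2: φ=-45°, α=285°
  dir = (cos 285°, sin 285°) = (0.2588, -0.9659); from cell (2,3)
  next x-line at t=0.8114, next y-line at t=0.1760; Δt_x=3.8637, Δt_y=1.0353
    y: enter (2,2) at t=0.1760 ← occupied
  → r_2 = 0.1760
beam 3: φ=45°, α=15°
  dir = (cos 15°, sin 15°) = (0.9659, 0.2588); from cell (2,3)
  next x-line at t=0.2174, next y-line at t=3.2069; Δt_x=1.0353, Δt_y=3.8637
    x: enter (3,3) at t=0.2174 ← occupied
  → r_3 = 0.2174
beam 4: φ=135°, α=105°
  dir = (cos 105°, sin 105°) = (-0.2588, 0.9659); from cell (2,3)
  next x-line at t=3.0523, next y-line at t=0.8593; Δt_x=3.8637, Δt_y=1.0353
    y: enter (2,4) at t=0.8593
    y: enter (2,5) at t=1.8946
    y: enter (2,6) at t=2.9298
    x: enter (1,6) at t=3.0523
    y: enter (1,7) at t=3.9651
    y: enter (1,8) at t=5.0004
    y: enter (1,9) at t=6.0357 ← occupied
  → r_4 = 6.0357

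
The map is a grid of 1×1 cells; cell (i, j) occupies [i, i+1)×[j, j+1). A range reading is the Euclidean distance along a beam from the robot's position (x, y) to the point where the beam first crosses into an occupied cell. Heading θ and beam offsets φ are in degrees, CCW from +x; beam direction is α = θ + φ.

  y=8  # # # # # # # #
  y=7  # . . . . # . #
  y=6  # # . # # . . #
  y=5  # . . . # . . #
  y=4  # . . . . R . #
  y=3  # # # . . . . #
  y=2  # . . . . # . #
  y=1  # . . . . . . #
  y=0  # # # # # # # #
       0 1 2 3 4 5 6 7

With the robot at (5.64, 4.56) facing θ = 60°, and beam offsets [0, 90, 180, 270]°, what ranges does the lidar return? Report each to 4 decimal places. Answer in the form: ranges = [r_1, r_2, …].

beam 1: φ=0°, α=60°
  dir = (cos 60°, sin 60°) = (0.5000, 0.8660); from cell (5,4)
  next x-line at t=0.7200, next y-line at t=0.5081; Δt_x=2.0000, Δt_y=1.1547
    y: enter (5,5) at t=0.5081
    x: enter (6,5) at t=0.7200
    y: enter (6,6) at t=1.6628
    x: enter (7,6) at t=2.7200 ← occupied
  → r_1 = 2.7200
beam 2: φ=90°, α=150°
  dir = (cos 150°, sin 150°) = (-0.8660, 0.5000); from cell (5,4)
  next x-line at t=0.7390, next y-line at t=0.8800; Δt_x=1.1547, Δt_y=2.0000
    x: enter (4,4) at t=0.7390
    y: enter (4,5) at t=0.8800 ← occupied
  → r_2 = 0.8800
beam 3: φ=180°, α=240°
  dir = (cos 240°, sin 240°) = (-0.5000, -0.8660); from cell (5,4)
  next x-line at t=1.2800, next y-line at t=0.6466; Δt_x=2.0000, Δt_y=1.1547
    y: enter (5,3) at t=0.6466
    x: enter (4,3) at t=1.2800
    y: enter (4,2) at t=1.8013
    y: enter (4,1) at t=2.9560
    x: enter (3,1) at t=3.2800
    y: enter (3,0) at t=4.1107 ← occupied
  → r_3 = 4.1107
beam 4: φ=270°, α=330°
  dir = (cos 330°, sin 330°) = (0.8660, -0.5000); from cell (5,4)
  next x-line at t=0.4157, next y-line at t=1.1200; Δt_x=1.1547, Δt_y=2.0000
    x: enter (6,4) at t=0.4157
    y: enter (6,3) at t=1.1200
    x: enter (7,3) at t=1.5704 ← occupied
  → r_4 = 1.5704

ranges = [2.7200, 0.8800, 4.1107, 1.5704]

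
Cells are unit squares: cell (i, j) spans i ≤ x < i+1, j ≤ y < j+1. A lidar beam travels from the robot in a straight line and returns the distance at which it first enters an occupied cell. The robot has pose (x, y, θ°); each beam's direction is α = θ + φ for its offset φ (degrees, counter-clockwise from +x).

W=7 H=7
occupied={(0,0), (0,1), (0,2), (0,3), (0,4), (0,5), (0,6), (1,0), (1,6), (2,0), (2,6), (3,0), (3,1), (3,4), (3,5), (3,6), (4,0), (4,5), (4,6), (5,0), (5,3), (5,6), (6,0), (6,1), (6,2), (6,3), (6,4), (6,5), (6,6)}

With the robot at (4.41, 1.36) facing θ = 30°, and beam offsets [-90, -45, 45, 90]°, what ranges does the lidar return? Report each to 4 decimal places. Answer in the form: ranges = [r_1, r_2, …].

ranges = [0.4157, 1.3909, 2.2796, 5.3578]

beam 1: φ=-90°, α=300°
  cosα=0.5000 sinα=-0.8660 | (4,1) | tMaxX 1.1800 tMaxY 0.4157 | tΔX 2.0000 tΔY 1.1547
    t=0.4157 [y] (4,0) — stop
  → r_1 = 0.4157
beam 2: φ=-45°, α=345°
  cosα=0.9659 sinα=-0.2588 | (4,1) | tMaxX 0.6108 tMaxY 1.3909 | tΔX 1.0353 tΔY 3.8637
    t=0.6108 [x] (5,1)
    t=1.3909 [y] (5,0) — stop
  → r_2 = 1.3909
beam 3: φ=45°, α=75°
  cosα=0.2588 sinα=0.9659 | (4,1) | tMaxX 2.2796 tMaxY 0.6626 | tΔX 3.8637 tΔY 1.0353
    t=0.6626 [y] (4,2)
    t=1.6979 [y] (4,3)
    t=2.2796 [x] (5,3) — stop
  → r_3 = 2.2796
beam 4: φ=90°, α=120°
  cosα=-0.5000 sinα=0.8660 | (4,1) | tMaxX 0.8200 tMaxY 0.7390 | tΔX 2.0000 tΔY 1.1547
    t=0.7390 [y] (4,2)
    t=0.8200 [x] (3,2)
    t=1.8937 [y] (3,3)
    t=2.8200 [x] (2,3)
    t=3.0484 [y] (2,4)
    t=4.2031 [y] (2,5)
    t=4.8200 [x] (1,5)
    t=5.3578 [y] (1,6) — stop
  → r_4 = 5.3578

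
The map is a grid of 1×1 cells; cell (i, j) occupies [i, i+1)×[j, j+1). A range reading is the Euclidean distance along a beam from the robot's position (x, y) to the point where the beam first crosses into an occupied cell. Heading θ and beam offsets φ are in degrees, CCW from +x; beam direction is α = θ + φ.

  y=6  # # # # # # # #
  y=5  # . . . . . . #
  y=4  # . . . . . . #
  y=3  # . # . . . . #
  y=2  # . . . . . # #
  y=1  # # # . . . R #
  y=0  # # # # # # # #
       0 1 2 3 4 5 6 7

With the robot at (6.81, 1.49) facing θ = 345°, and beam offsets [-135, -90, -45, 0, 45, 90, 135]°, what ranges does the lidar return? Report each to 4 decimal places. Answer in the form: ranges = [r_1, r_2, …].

ranges = [0.9800, 0.5073, 0.3800, 0.1967, 0.2194, 0.5280, 0.5889]

beam 1: φ=-135°, α=210°
  d=(-0.8660,-0.5000)  start (6,1)  tX=0.9353 tY=0.9800  stride 1/|dx|=1.1547 1/|dy|=2.0000
    cross x-line → (5,1), t=0.9353
    cross y-line → (5,0), t=0.9800 (wall)
  → r_1 = 0.9800
beam 2: φ=-90°, α=255°
  d=(-0.2588,-0.9659)  start (6,1)  tX=3.1296 tY=0.5073  stride 1/|dx|=3.8637 1/|dy|=1.0353
    cross y-line → (6,0), t=0.5073 (wall)
  → r_2 = 0.5073
beam 3: φ=-45°, α=300°
  d=(0.5000,-0.8660)  start (6,1)  tX=0.3800 tY=0.5658  stride 1/|dx|=2.0000 1/|dy|=1.1547
    cross x-line → (7,1), t=0.3800 (wall)
  → r_3 = 0.3800
beam 4: φ=0°, α=345°
  d=(0.9659,-0.2588)  start (6,1)  tX=0.1967 tY=1.8932  stride 1/|dx|=1.0353 1/|dy|=3.8637
    cross x-line → (7,1), t=0.1967 (wall)
  → r_4 = 0.1967
beam 5: φ=45°, α=30°
  d=(0.8660,0.5000)  start (6,1)  tX=0.2194 tY=1.0200  stride 1/|dx|=1.1547 1/|dy|=2.0000
    cross x-line → (7,1), t=0.2194 (wall)
  → r_5 = 0.2194
beam 6: φ=90°, α=75°
  d=(0.2588,0.9659)  start (6,1)  tX=0.7341 tY=0.5280  stride 1/|dx|=3.8637 1/|dy|=1.0353
    cross y-line → (6,2), t=0.5280 (wall)
  → r_6 = 0.5280
beam 7: φ=135°, α=120°
  d=(-0.5000,0.8660)  start (6,1)  tX=1.6200 tY=0.5889  stride 1/|dx|=2.0000 1/|dy|=1.1547
    cross y-line → (6,2), t=0.5889 (wall)
  → r_7 = 0.5889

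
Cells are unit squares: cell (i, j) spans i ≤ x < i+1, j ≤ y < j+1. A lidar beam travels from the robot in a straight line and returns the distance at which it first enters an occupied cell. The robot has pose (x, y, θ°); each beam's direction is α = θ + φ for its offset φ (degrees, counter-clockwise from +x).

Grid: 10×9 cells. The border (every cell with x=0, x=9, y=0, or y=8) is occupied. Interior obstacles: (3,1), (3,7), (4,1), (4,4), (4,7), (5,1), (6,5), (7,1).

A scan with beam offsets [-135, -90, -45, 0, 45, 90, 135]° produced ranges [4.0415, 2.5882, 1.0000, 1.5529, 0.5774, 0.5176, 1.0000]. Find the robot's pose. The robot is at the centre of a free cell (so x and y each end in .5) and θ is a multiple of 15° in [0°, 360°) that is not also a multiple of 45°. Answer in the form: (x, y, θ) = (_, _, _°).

(x, y, θ) = (8.5, 2.5, 285°)

Candidates: 48 free-cell centres × 16 headings = 768 poses. Raycast each; keep the one whose scan matches to 4 dp.
  (1.5, 7.5, 240°): beam 1 = 0.5176 ≠ 4.0415 ✗
  (2.5, 7.5, 255°): beam 1 = 0.5774 ≠ 4.0415 ✗
  (1.5, 7.5, 15°): beam 1 = 1.0000 ≠ 4.0415 ✗
  (8.5, 5.5, 285°): beam 2 = 1.5529 ≠ 2.5882 ✗
  (2.5, 1.5, 60°): beam 1 = 0.5176 ≠ 4.0415 ✗
  …
  (8.5, 2.5, 285°): r_1=4.0415, r_2=2.5882, r_3=1.0000, r_4=1.5529, r_5=0.5774, r_6=0.5176, r_7=1.0000 — all match ✓
Only this pose fits every beam.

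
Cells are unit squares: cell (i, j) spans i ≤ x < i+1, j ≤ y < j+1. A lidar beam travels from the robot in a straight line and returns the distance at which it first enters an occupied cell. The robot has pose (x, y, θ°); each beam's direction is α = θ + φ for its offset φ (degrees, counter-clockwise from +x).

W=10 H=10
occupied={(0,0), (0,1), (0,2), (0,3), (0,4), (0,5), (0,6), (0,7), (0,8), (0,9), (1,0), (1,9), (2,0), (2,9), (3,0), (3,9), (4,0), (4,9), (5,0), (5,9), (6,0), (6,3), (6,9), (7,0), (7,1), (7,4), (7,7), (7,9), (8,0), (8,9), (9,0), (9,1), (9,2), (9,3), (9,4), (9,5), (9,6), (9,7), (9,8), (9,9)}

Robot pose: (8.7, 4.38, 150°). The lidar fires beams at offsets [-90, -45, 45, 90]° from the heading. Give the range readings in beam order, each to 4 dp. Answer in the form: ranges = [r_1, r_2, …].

ranges = [0.6000, 2.7124, 0.7247, 2.7482]

beam 1: φ=-90°, α=60°
  direction (0.5000, 0.8660); cell (8,4); t to first gridline: x 0.6000, y 0.7159 (then +2.0000 / +1.1547)
    (9,4) via x @ 0.6000  # hit
  → r_1 = 0.6000
beam 2: φ=-45°, α=105°
  direction (-0.2588, 0.9659); cell (8,4); t to first gridline: x 2.7046, y 0.6419 (then +3.8637 / +1.0353)
    (8,5) via y @ 0.6419
    (8,6) via y @ 1.6771
    (7,6) via x @ 2.7046
    (7,7) via y @ 2.7124  # hit
  → r_2 = 2.7124
beam 3: φ=45°, α=195°
  direction (-0.9659, -0.2588); cell (8,4); t to first gridline: x 0.7247, y 1.4682 (then +1.0353 / +3.8637)
    (7,4) via x @ 0.7247  # hit
  → r_3 = 0.7247
beam 4: φ=90°, α=240°
  direction (-0.5000, -0.8660); cell (8,4); t to first gridline: x 1.4000, y 0.4388 (then +2.0000 / +1.1547)
    (8,3) via y @ 0.4388
    (7,3) via x @ 1.4000
    (7,2) via y @ 1.5935
    (7,1) via y @ 2.7482  # hit
  → r_4 = 2.7482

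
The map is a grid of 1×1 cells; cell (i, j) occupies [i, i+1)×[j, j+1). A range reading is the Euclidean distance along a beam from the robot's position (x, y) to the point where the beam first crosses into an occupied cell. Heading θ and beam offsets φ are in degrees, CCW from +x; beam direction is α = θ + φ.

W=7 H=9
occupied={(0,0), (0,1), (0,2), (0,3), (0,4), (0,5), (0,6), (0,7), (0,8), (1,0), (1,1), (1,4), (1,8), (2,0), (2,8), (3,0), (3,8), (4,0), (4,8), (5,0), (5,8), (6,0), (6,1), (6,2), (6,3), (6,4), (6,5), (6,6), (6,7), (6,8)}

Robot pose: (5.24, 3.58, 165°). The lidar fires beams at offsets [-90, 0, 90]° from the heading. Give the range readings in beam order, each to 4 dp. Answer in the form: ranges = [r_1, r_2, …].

beam 1: φ=-90°, α=75°
  direction (0.2588, 0.9659); cell (5,3); t to first gridline: x 2.9364, y 0.4348 (then +3.8637 / +1.0353)
    (5,4) via y @ 0.4348
    (5,5) via y @ 1.4701
    (5,6) via y @ 2.5054
    (6,6) via x @ 2.9364  # hit
  → r_1 = 2.9364
beam 2: φ=0°, α=165°
  direction (-0.9659, 0.2588); cell (5,3); t to first gridline: x 0.2485, y 1.6228 (then +1.0353 / +3.8637)
    (4,3) via x @ 0.2485
    (3,3) via x @ 1.2837
    (3,4) via y @ 1.6228
    (2,4) via x @ 2.3190
    (1,4) via x @ 3.3543  # hit
  → r_2 = 3.3543
beam 3: φ=90°, α=255°
  direction (-0.2588, -0.9659); cell (5,3); t to first gridline: x 0.9273, y 0.6005 (then +3.8637 / +1.0353)
    (5,2) via y @ 0.6005
    (4,2) via x @ 0.9273
    (4,1) via y @ 1.6357
    (4,0) via y @ 2.6710  # hit
  → r_3 = 2.6710

ranges = [2.9364, 3.3543, 2.6710]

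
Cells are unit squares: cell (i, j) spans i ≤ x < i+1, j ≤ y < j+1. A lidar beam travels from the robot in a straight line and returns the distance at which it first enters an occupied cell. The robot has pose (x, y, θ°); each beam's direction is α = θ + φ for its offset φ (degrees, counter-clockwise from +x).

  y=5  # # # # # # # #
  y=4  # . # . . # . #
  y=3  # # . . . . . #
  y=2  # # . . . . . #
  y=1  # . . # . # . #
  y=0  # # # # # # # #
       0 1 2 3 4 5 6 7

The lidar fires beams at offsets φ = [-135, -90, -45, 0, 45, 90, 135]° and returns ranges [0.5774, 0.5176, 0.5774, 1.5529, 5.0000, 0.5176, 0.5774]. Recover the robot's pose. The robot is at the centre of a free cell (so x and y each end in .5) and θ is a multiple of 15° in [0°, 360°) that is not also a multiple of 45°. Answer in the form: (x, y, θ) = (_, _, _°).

(x, y, θ) = (1.5, 1.5, 345°)

Enumerate (i+0.5, j+0.5, θ) over the 18 free cells and 16 admissible headings. For each, cast all 7 beams and compare to the given ranges.
  (1.5, 1.5, 30°): beam 1 = 0.5176 ≠ 0.5774 ✗
  (4.5, 3.5, 195°): beam 1 = 1.0000 ≠ 0.5774 ✗
  (3.5, 3.5, 120°): beam 1 = 3.6235 ≠ 0.5774 ✗
  (3.5, 4.5, 330°): beam 1 = 0.5176 ≠ 0.5774 ✗
  …
  (1.5, 1.5, 345°): r_1=0.5774, r_2=0.5176, r_3=0.5774, r_4=1.5529, r_5=5.0000, r_6=0.5176, r_7=0.5774 — all match ✓
No second candidate reproduces the full scan.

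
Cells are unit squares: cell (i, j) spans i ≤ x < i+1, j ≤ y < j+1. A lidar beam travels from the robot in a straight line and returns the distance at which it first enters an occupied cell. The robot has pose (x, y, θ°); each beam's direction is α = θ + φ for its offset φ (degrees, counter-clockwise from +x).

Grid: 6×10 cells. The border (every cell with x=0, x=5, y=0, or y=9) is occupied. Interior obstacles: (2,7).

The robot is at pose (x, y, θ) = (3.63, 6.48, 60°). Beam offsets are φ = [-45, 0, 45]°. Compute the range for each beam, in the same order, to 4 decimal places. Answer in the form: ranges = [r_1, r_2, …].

beam 1: φ=-45°, α=15°
  dir = (cos 15°, sin 15°) = (0.9659, 0.2588); from cell (3,6)
  next x-line at t=0.3831, next y-line at t=2.0091; Δt_x=1.0353, Δt_y=3.8637
    x: enter (4,6) at t=0.3831
    x: enter (5,6) at t=1.4183 ← occupied
  → r_1 = 1.4183
beam 2: φ=0°, α=60°
  dir = (cos 60°, sin 60°) = (0.5000, 0.8660); from cell (3,6)
  next x-line at t=0.7400, next y-line at t=0.6004; Δt_x=2.0000, Δt_y=1.1547
    y: enter (3,7) at t=0.6004
    x: enter (4,7) at t=0.7400
    y: enter (4,8) at t=1.7551
    x: enter (5,8) at t=2.7400 ← occupied
  → r_2 = 2.7400
beam 3: φ=45°, α=105°
  dir = (cos 105°, sin 105°) = (-0.2588, 0.9659); from cell (3,6)
  next x-line at t=2.4341, next y-line at t=0.5383; Δt_x=3.8637, Δt_y=1.0353
    y: enter (3,7) at t=0.5383
    y: enter (3,8) at t=1.5736
    x: enter (2,8) at t=2.4341
    y: enter (2,9) at t=2.6089 ← occupied
  → r_3 = 2.6089

ranges = [1.4183, 2.7400, 2.6089]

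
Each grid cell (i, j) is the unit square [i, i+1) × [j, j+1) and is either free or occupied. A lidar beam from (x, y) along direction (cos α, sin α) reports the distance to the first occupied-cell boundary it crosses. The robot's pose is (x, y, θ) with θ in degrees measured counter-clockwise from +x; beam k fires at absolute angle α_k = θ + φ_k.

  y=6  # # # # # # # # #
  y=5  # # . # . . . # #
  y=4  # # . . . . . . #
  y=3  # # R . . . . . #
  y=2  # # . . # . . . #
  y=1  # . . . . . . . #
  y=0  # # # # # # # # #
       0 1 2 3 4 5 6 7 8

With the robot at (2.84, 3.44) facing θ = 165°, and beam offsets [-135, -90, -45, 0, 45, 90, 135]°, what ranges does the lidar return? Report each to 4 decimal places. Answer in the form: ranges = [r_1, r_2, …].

beam 1: φ=-135°, α=30°
  direction (0.8660, 0.5000); cell (2,3); t to first gridline: x 0.1848, y 1.1200 (then +1.1547 / +2.0000)
    (3,3) via x @ 0.1848
    (3,4) via y @ 1.1200
    (4,4) via x @ 1.3395
    (5,4) via x @ 2.4942
    (5,5) via y @ 3.1200
    (6,5) via x @ 3.6489
    (7,5) via x @ 4.8036  # hit
  → r_1 = 4.8036
beam 2: φ=-90°, α=75°
  direction (0.2588, 0.9659); cell (2,3); t to first gridline: x 0.6182, y 0.5798 (then +3.8637 / +1.0353)
    (2,4) via y @ 0.5798
    (3,4) via x @ 0.6182
    (3,5) via y @ 1.6150  # hit
  → r_2 = 1.6150
beam 3: φ=-45°, α=120°
  direction (-0.5000, 0.8660); cell (2,3); t to first gridline: x 1.6800, y 0.6466 (then +2.0000 / +1.1547)
    (2,4) via y @ 0.6466
    (1,4) via x @ 1.6800  # hit
  → r_3 = 1.6800
beam 4: φ=0°, α=165°
  direction (-0.9659, 0.2588); cell (2,3); t to first gridline: x 0.8696, y 2.1637 (then +1.0353 / +3.8637)
    (1,3) via x @ 0.8696  # hit
  → r_4 = 0.8696
beam 5: φ=45°, α=210°
  direction (-0.8660, -0.5000); cell (2,3); t to first gridline: x 0.9699, y 0.8800 (then +1.1547 / +2.0000)
    (2,2) via y @ 0.8800
    (1,2) via x @ 0.9699  # hit
  → r_5 = 0.9699
beam 6: φ=90°, α=255°
  direction (-0.2588, -0.9659); cell (2,3); t to first gridline: x 3.2455, y 0.4555 (then +3.8637 / +1.0353)
    (2,2) via y @ 0.4555
    (2,1) via y @ 1.4908
    (2,0) via y @ 2.5261  # hit
  → r_6 = 2.5261
beam 7: φ=135°, α=300°
  direction (0.5000, -0.8660); cell (2,3); t to first gridline: x 0.3200, y 0.5081 (then +2.0000 / +1.1547)
    (3,3) via x @ 0.3200
    (3,2) via y @ 0.5081
    (3,1) via y @ 1.6628
    (4,1) via x @ 2.3200
    (4,0) via y @ 2.8175  # hit
  → r_7 = 2.8175

ranges = [4.8036, 1.6150, 1.6800, 0.8696, 0.9699, 2.5261, 2.8175]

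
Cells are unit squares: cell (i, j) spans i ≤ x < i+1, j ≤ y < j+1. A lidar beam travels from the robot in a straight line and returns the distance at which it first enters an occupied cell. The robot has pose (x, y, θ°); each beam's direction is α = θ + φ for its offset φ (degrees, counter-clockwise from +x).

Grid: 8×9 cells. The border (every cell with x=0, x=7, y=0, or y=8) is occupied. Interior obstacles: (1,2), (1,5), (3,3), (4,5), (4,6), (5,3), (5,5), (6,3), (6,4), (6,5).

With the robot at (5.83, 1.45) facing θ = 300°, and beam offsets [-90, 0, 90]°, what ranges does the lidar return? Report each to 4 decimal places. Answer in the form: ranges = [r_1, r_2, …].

beam 1: φ=-90°, α=210°
  d=(-0.8660,-0.5000)  start (5,1)  tX=0.9584 tY=0.9000  stride 1/|dx|=1.1547 1/|dy|=2.0000
    cross y-line → (5,0), t=0.9000 (wall)
  → r_1 = 0.9000
beam 2: φ=0°, α=300°
  d=(0.5000,-0.8660)  start (5,1)  tX=0.3400 tY=0.5196  stride 1/|dx|=2.0000 1/|dy|=1.1547
    cross x-line → (6,1), t=0.3400
    cross y-line → (6,0), t=0.5196 (wall)
  → r_2 = 0.5196
beam 3: φ=90°, α=30°
  d=(0.8660,0.5000)  start (5,1)  tX=0.1963 tY=1.1000  stride 1/|dx|=1.1547 1/|dy|=2.0000
    cross x-line → (6,1), t=0.1963
    cross y-line → (6,2), t=1.1000
    cross x-line → (7,2), t=1.3510 (wall)
  → r_3 = 1.3510

ranges = [0.9000, 0.5196, 1.3510]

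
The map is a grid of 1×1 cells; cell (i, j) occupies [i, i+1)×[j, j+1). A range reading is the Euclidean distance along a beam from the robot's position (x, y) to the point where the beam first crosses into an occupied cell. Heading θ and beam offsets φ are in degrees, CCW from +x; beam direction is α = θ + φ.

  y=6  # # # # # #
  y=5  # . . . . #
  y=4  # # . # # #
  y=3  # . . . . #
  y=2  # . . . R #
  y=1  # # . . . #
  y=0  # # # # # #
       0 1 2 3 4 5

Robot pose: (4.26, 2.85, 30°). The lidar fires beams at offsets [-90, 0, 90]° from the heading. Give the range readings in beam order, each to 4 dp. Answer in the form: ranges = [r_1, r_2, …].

ranges = [1.4800, 0.8545, 1.3279]

beam 1: φ=-90°, α=300°
  dir = (cos 300°, sin 300°) = (0.5000, -0.8660); from cell (4,2)
  next x-line at t=1.4800, next y-line at t=0.9815; Δt_x=2.0000, Δt_y=1.1547
    y: enter (4,1) at t=0.9815
    x: enter (5,1) at t=1.4800 ← occupied
  → r_1 = 1.4800
beam 2: φ=0°, α=30°
  dir = (cos 30°, sin 30°) = (0.8660, 0.5000); from cell (4,2)
  next x-line at t=0.8545, next y-line at t=0.3000; Δt_x=1.1547, Δt_y=2.0000
    y: enter (4,3) at t=0.3000
    x: enter (5,3) at t=0.8545 ← occupied
  → r_2 = 0.8545
beam 3: φ=90°, α=120°
  dir = (cos 120°, sin 120°) = (-0.5000, 0.8660); from cell (4,2)
  next x-line at t=0.5200, next y-line at t=0.1732; Δt_x=2.0000, Δt_y=1.1547
    y: enter (4,3) at t=0.1732
    x: enter (3,3) at t=0.5200
    y: enter (3,4) at t=1.3279 ← occupied
  → r_3 = 1.3279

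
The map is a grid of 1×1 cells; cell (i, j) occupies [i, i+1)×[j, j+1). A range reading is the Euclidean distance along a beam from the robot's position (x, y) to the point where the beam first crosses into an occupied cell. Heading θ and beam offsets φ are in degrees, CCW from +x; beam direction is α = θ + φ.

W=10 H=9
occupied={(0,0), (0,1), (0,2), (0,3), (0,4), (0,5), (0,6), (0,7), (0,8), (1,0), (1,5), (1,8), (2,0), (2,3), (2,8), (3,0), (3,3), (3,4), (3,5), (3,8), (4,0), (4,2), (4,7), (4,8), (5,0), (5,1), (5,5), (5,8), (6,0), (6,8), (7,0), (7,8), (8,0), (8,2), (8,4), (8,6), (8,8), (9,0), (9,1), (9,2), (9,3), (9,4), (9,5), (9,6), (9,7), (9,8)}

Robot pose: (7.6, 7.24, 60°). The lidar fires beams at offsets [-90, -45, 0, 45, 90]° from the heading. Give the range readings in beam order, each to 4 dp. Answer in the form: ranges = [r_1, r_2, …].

beam 1: φ=-90°, α=330°
  cosα=0.8660 sinα=-0.5000 | (7,7) | tMaxX 0.4619 tMaxY 0.4800 | tΔX 1.1547 tΔY 2.0000
    t=0.4619 [x] (8,7)
    t=0.4800 [y] (8,6) — stop
  → r_1 = 0.4800
beam 2: φ=-45°, α=15°
  cosα=0.9659 sinα=0.2588 | (7,7) | tMaxX 0.4141 tMaxY 2.9364 | tΔX 1.0353 tΔY 3.8637
    t=0.4141 [x] (8,7)
    t=1.4494 [x] (9,7) — stop
  → r_2 = 1.4494
beam 3: φ=0°, α=60°
  cosα=0.5000 sinα=0.8660 | (7,7) | tMaxX 0.8000 tMaxY 0.8776 | tΔX 2.0000 tΔY 1.1547
    t=0.8000 [x] (8,7)
    t=0.8776 [y] (8,8) — stop
  → r_3 = 0.8776
beam 4: φ=45°, α=105°
  cosα=-0.2588 sinα=0.9659 | (7,7) | tMaxX 2.3182 tMaxY 0.7868 | tΔX 3.8637 tΔY 1.0353
    t=0.7868 [y] (7,8) — stop
  → r_4 = 0.7868
beam 5: φ=90°, α=150°
  cosα=-0.8660 sinα=0.5000 | (7,7) | tMaxX 0.6928 tMaxY 1.5200 | tΔX 1.1547 tΔY 2.0000
    t=0.6928 [x] (6,7)
    t=1.5200 [y] (6,8) — stop
  → r_5 = 1.5200

ranges = [0.4800, 1.4494, 0.8776, 0.7868, 1.5200]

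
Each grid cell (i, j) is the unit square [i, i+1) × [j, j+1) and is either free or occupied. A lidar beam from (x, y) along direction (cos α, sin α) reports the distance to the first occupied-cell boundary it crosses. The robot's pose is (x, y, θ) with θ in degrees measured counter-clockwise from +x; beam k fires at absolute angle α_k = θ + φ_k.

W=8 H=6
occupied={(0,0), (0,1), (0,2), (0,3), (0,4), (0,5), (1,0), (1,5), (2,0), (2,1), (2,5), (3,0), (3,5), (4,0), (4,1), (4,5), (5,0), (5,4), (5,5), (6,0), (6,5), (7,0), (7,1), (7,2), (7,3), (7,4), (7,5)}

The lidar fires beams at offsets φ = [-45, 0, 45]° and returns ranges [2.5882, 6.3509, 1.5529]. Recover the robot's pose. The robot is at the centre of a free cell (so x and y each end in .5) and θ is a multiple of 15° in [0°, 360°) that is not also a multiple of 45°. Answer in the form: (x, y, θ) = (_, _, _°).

Enumerate (i+0.5, j+0.5, θ) over the 21 free cells and 16 admissible headings. For each, cast all 3 beams and compare to the given ranges.
  (5.5, 2.5, 165°): beam 1 = 2.8868 ≠ 2.5882 ✗
  (3.5, 1.5, 330°): beam 1 = 0.5176 ≠ 2.5882 ✗
  (3.5, 4.5, 300°): beam 2 = 2.8868 ≠ 6.3509 ✗
  (1.5, 4.5, 60°): beam 1 = 1.9319 ≠ 2.5882 ✗
  (3.5, 4.5, 195°): beam 1 = 1.0000 ≠ 2.5882 ✗
  …
  (6.5, 1.5, 150°): r_1=2.5882, r_2=6.3509, r_3=1.5529 — all match ✓
Only this pose fits every beam.

(x, y, θ) = (6.5, 1.5, 150°)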